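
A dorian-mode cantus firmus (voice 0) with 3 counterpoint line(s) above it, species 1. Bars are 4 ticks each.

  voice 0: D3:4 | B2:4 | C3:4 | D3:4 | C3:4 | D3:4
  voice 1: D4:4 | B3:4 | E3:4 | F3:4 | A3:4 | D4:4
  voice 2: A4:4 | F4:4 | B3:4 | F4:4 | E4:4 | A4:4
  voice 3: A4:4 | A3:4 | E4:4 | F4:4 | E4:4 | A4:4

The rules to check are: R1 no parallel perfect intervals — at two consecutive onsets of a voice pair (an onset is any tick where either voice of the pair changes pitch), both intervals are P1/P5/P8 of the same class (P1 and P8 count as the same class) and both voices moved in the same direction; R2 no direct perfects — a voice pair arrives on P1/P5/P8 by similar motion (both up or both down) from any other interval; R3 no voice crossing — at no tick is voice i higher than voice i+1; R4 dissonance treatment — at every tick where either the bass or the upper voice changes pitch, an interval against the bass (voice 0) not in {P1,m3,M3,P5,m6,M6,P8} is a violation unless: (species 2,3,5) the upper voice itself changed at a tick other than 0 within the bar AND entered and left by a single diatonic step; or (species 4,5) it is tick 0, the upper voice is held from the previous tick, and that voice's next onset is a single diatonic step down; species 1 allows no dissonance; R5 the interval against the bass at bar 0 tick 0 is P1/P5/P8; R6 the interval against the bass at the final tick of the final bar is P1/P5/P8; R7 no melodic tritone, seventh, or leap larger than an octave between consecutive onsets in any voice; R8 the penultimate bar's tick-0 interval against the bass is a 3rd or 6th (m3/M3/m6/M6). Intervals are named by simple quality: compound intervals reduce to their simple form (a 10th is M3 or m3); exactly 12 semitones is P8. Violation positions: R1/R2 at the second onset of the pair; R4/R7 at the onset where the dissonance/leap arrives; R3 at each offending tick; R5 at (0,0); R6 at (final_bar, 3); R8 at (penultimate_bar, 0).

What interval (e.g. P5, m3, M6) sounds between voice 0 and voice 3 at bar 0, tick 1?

voice 0=D3 voice 3=A4 -> P5

P5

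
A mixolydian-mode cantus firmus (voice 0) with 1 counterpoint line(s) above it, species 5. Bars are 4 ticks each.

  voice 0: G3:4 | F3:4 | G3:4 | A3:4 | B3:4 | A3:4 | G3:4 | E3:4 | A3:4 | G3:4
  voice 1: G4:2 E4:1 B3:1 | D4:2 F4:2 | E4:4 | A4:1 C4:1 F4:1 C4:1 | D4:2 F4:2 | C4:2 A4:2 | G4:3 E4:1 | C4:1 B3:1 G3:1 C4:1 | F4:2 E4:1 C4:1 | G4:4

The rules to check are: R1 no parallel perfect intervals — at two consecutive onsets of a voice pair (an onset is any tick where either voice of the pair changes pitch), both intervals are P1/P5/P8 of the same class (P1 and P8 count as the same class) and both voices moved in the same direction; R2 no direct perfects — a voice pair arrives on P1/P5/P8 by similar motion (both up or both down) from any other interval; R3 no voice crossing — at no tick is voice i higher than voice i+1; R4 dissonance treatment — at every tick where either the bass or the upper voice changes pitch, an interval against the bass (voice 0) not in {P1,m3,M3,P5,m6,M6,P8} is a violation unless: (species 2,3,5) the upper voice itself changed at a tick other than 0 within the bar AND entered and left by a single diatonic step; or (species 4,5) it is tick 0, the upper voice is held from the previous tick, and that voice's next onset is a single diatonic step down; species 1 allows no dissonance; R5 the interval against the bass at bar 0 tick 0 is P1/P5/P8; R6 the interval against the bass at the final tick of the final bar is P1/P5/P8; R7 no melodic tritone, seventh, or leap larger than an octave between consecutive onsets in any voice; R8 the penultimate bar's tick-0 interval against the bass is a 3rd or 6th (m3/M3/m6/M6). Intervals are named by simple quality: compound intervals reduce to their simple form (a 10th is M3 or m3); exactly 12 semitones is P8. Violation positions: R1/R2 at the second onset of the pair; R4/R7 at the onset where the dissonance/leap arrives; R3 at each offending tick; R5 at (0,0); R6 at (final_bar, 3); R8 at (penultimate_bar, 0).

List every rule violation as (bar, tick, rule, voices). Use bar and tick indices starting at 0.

bar 0: v0=G3 v1=G4 downbeat P8
bar 1: v0=F3 v1=D4 downbeat M6
bar 2: v0=G3 v1=E4 downbeat M6
bar 3: v0=A3 v1=A4 downbeat P8
bar 4: v0=B3 v1=D4 downbeat m3
bar 5: v0=A3 v1=C4 downbeat m3
bar 6: v0=G3 v1=G4 downbeat P8
bar 7: v0=E3 v1=C4 downbeat m6
bar 8: v0=A3 v1=F4 downbeat m6
bar 9: v0=G3 v1=G4 downbeat P8
  -> R2 @ bar 3 tick 0 v(0, 1): G3/E4 M6 -> A3/A4 P8 similar
  -> R4 @ bar 4 tick 2 v(0, 1): B3/F4 TT untreated
  -> R1 @ bar 6 tick 0 v(0, 1): A3/A4 P8 -> G3/G4 P8 similar

(3, 0, R2, (0, 1))
(4, 2, R4, (0, 1))
(6, 0, R1, (0, 1))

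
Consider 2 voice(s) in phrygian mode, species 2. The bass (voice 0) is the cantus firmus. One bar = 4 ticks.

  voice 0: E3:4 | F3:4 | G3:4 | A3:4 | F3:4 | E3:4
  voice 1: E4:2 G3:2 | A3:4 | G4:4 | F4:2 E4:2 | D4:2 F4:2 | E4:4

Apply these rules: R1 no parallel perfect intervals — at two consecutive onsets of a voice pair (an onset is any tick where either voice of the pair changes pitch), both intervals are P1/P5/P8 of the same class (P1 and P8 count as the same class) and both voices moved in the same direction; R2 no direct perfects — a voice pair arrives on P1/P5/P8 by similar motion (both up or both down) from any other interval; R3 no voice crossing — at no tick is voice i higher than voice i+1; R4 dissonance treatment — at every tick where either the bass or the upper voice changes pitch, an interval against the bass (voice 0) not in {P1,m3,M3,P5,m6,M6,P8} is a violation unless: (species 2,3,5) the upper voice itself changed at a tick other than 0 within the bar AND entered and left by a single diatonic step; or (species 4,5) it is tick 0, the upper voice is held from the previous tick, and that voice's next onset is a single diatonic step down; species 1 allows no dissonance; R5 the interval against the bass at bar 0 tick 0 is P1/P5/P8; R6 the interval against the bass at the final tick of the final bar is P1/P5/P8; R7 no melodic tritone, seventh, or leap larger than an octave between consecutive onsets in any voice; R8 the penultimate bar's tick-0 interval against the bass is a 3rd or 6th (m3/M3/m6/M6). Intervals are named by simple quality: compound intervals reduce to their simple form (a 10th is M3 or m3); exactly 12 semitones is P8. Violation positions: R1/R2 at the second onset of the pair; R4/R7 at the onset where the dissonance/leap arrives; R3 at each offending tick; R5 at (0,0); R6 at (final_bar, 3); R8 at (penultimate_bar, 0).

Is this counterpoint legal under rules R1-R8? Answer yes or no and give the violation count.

bar 0: v0=E3 v1=E4 (P8)
bar 1: v0=F3 v1=A3 (M3)
bar 2: v0=G3 v1=G4 (P8)
bar 3: v0=A3 v1=F4 (m6)
bar 4: v0=F3 v1=D4 (M6)
bar 5: v0=E3 v1=E4 (P8)
  R2 @ bar2.0: F3/A3 M3 -> G3/G4 P8 similar
  R7 @ bar2.0: A3->G4 leap 10st
  R1 @ bar5.0: F3/F4 P8 -> E3/E4 P8 similar

No (3 violations)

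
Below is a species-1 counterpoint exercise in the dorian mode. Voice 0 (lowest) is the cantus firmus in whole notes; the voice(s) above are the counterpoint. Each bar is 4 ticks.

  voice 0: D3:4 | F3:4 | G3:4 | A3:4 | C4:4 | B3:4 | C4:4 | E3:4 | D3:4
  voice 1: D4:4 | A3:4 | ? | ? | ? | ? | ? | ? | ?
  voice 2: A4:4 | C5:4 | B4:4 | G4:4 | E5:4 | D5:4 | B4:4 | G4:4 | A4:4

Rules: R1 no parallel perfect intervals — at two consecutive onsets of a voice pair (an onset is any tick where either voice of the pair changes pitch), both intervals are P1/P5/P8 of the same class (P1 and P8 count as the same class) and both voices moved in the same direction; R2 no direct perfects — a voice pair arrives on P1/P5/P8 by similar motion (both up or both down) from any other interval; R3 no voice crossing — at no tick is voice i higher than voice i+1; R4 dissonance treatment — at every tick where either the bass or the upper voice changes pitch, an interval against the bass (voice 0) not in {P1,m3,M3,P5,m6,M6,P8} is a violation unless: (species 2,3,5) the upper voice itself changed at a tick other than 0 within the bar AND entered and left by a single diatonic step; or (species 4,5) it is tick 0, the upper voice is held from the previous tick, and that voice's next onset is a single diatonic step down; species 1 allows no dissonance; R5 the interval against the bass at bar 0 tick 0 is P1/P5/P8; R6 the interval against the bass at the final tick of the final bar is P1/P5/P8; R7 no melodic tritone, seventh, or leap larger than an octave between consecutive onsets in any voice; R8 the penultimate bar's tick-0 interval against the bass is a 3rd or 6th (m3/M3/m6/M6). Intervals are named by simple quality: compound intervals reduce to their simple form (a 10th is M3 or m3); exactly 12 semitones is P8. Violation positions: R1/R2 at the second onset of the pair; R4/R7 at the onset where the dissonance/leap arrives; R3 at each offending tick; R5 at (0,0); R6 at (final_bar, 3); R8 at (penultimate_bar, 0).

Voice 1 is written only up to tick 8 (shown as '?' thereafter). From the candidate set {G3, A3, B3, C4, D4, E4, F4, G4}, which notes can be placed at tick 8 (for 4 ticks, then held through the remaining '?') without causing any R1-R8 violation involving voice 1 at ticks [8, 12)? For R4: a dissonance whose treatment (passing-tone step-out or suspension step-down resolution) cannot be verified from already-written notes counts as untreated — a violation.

{B3, E4, G3}

G3: legal
A3: violates R4
B3: legal
C4: violates R4
D4: violates R2
E4: legal
F4: violates R4
G4: violates R2,R7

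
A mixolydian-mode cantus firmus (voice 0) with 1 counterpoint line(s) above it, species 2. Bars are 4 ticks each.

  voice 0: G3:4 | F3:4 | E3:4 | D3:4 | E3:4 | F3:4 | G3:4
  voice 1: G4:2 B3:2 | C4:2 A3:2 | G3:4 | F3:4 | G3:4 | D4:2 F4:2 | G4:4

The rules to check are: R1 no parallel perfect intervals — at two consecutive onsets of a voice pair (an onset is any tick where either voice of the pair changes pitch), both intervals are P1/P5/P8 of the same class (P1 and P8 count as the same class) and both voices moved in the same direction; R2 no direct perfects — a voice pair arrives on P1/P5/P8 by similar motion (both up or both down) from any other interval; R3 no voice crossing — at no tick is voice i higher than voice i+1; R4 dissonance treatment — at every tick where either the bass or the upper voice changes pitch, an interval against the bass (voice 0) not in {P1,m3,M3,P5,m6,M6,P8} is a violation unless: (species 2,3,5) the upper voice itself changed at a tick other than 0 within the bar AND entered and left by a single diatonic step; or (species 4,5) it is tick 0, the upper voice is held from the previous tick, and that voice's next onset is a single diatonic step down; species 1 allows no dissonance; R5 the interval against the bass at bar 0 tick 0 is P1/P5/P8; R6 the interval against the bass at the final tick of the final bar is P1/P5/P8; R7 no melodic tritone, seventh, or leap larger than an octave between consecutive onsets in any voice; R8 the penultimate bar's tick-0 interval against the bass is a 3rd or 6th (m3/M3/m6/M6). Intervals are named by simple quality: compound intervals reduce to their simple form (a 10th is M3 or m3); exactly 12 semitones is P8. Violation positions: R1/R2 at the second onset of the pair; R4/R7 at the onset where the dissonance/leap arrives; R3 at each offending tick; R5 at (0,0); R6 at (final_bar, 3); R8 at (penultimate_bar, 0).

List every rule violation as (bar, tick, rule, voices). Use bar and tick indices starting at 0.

(6, 0, R1, (0, 1))

bar 0: v0=G3 v1=G4 downbeat P8
bar 1: v0=F3 v1=C4 downbeat P5
bar 2: v0=E3 v1=G3 downbeat m3
bar 3: v0=D3 v1=F3 downbeat m3
bar 4: v0=E3 v1=G3 downbeat m3
bar 5: v0=F3 v1=D4 downbeat M6
bar 6: v0=G3 v1=G4 downbeat P8
  -> R1 @ bar 6 tick 0 v(0, 1): F3/F4 P8 -> G3/G4 P8 similar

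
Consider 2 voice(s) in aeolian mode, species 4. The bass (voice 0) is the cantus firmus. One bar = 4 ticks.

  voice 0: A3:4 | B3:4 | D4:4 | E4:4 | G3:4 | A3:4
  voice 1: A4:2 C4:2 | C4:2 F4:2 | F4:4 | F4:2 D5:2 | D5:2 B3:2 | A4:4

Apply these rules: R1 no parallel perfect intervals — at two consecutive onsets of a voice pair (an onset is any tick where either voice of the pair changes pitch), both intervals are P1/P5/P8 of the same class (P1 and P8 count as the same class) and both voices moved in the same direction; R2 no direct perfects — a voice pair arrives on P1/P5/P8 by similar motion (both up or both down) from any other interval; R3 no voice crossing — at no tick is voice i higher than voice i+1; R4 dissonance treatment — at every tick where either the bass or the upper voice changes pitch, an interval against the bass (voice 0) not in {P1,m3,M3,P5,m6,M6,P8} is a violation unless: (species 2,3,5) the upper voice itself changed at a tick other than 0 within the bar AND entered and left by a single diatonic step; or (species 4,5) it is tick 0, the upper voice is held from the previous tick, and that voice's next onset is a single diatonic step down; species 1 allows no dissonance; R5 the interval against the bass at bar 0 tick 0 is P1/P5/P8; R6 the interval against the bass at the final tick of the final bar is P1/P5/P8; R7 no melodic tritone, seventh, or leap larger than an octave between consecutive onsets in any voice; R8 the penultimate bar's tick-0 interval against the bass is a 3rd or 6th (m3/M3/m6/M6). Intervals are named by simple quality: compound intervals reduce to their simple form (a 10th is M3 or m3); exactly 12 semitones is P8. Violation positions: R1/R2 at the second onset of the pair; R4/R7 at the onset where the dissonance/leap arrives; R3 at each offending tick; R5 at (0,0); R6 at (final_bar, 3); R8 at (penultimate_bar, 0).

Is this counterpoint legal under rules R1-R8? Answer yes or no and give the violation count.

No (8 violations)

bar 0: v0=A3 v1=A4 (P8)
bar 1: v0=B3 v1=C4 (m2)
bar 2: v0=D4 v1=F4 (m3)
bar 3: v0=E4 v1=F4 (m2)
bar 4: v0=G3 v1=D5 (P5)
bar 5: v0=A3 v1=A4 (P8)
  R4 @ bar1.0: B3/C4 m2 untreated
  R4 @ bar1.2: B3/F4 TT untreated
  R4 @ bar3.0: E4/F4 m2 untreated
  R4 @ bar3.2: E4/D5 m7 untreated
  R8 @ bar4.0: penult P5 not 3rd/6th
  R7 @ bar4.2: D5->B3 leap 15st
  R2 @ bar5.0: G3/B3 M3 -> A3/A4 P8 similar
  R7 @ bar5.0: B3->A4 leap 10st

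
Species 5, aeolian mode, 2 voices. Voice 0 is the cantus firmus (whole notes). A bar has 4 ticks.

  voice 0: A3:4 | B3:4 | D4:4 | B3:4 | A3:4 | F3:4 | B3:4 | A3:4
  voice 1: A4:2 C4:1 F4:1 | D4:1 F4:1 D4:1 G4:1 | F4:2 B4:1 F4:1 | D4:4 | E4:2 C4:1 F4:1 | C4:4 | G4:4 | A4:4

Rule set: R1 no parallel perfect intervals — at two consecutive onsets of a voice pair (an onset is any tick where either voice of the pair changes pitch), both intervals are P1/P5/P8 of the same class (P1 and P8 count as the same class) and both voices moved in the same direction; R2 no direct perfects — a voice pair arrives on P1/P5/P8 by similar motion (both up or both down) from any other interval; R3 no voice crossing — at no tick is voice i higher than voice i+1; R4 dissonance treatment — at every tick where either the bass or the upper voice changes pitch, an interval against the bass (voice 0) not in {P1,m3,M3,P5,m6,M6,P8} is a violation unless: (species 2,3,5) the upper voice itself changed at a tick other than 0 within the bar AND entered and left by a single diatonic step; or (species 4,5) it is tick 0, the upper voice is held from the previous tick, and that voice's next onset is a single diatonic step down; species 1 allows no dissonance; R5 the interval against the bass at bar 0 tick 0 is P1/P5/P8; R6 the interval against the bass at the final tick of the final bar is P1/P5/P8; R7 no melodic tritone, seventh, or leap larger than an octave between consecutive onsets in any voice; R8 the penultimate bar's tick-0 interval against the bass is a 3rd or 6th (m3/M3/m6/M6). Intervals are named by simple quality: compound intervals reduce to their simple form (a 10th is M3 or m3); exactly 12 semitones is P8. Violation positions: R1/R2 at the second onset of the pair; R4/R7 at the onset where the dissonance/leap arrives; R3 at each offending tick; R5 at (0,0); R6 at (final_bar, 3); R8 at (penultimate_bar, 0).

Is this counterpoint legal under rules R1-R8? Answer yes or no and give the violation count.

bar 0: v0=A3 v1=A4 (P8)
bar 1: v0=B3 v1=D4 (m3)
bar 2: v0=D4 v1=F4 (m3)
bar 3: v0=B3 v1=D4 (m3)
bar 4: v0=A3 v1=E4 (P5)
bar 5: v0=F3 v1=C4 (P5)
bar 6: v0=B3 v1=G4 (m6)
bar 7: v0=A3 v1=A4 (P8)
  R4 @ bar1.1: B3/F4 TT untreated
  R7 @ bar2.2: F4->B4 leap 6st
  R7 @ bar2.3: B4->F4 leap 6st
  R2 @ bar5.0: A3/F4 m6 -> F3/C4 P5 similar
  R7 @ bar6.0: F3->B3 leap 6st

No (5 violations)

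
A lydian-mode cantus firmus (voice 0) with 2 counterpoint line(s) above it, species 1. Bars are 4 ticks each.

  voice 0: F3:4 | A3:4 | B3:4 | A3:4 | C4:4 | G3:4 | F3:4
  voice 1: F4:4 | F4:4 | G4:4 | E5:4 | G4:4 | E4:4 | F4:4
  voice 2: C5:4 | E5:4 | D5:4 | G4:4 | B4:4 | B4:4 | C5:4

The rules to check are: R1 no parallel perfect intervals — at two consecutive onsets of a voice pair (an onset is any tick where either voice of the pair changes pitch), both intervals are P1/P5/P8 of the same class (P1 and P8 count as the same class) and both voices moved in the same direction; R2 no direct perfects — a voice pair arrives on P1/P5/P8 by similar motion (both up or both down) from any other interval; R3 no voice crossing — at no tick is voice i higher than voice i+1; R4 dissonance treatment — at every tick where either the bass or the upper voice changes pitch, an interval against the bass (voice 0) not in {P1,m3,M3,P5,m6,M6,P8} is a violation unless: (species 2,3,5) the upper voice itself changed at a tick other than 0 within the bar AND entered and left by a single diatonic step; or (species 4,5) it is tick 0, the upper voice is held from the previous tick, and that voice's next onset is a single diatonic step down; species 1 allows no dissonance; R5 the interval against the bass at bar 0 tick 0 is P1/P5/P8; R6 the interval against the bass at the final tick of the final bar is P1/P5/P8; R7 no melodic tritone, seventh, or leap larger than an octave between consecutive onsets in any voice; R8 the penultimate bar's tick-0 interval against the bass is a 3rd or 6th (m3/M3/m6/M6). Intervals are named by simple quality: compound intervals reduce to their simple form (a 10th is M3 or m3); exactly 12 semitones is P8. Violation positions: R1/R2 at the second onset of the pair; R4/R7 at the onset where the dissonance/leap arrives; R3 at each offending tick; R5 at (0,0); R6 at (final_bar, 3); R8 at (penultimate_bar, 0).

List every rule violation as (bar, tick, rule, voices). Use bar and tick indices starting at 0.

(1, 0, R1, (0, 2))
(3, 0, R3, (1, 2))
(3, 0, R4, (0, 2))
(3, 1, R3, (1, 2))
(3, 2, R3, (1, 2))
(3, 3, R3, (1, 2))
(4, 0, R4, (0, 2))
(6, 0, R1, (1, 2))

bar 0: v0=F3 v1=F4 v2=C5 downbeat P5
bar 1: v0=A3 v1=F4 v2=E5 downbeat P5
bar 2: v0=B3 v1=G4 v2=D5 downbeat m3
bar 3: v0=A3 v1=E5 v2=G4 downbeat m7
bar 4: v0=C4 v1=G4 v2=B4 downbeat M7
bar 5: v0=G3 v1=E4 v2=B4 downbeat M3
bar 6: v0=F3 v1=F4 v2=C5 downbeat P5
  -> R1 @ bar 1 tick 0 v(0, 2): F3/C5 P5 -> A3/E5 P5 similar
  -> R3 @ bar 3 tick 0 v(1, 2): E5 above G4
  -> R4 @ bar 3 tick 0 v(0, 2): A3/G4 m7 untreated
  -> R3 @ bar 3 tick 1 v(1, 2): E5 above G4
  -> R3 @ bar 3 tick 2 v(1, 2): E5 above G4
  -> R3 @ bar 3 tick 3 v(1, 2): E5 above G4
  -> R4 @ bar 4 tick 0 v(0, 2): C4/B4 M7 untreated
  -> R1 @ bar 6 tick 0 v(1, 2): E4/B4 P5 -> F4/C5 P5 similar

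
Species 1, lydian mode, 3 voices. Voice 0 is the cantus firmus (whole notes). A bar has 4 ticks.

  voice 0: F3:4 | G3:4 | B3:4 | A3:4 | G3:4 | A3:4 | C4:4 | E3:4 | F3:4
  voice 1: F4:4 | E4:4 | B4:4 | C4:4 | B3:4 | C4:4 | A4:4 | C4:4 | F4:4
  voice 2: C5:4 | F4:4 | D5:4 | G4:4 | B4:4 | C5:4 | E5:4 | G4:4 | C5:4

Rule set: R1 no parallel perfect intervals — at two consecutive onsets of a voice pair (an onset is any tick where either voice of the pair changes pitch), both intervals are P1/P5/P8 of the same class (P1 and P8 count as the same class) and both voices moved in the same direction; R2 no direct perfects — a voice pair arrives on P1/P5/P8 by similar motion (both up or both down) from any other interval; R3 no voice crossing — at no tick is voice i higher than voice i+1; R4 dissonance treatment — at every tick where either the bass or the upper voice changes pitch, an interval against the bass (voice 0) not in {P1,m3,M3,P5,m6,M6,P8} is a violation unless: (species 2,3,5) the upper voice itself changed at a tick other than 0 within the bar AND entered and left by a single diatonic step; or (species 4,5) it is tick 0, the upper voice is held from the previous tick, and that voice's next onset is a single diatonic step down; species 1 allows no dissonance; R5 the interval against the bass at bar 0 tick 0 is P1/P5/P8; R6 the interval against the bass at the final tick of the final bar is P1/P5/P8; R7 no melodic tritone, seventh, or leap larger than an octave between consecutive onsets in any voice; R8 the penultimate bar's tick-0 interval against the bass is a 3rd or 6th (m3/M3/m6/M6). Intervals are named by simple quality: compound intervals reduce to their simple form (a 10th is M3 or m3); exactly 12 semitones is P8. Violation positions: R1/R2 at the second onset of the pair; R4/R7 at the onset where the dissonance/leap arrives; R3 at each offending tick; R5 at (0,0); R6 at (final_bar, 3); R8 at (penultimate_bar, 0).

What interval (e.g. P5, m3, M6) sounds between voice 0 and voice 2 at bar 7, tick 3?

m3

voice 0=E3 voice 2=G4 -> m3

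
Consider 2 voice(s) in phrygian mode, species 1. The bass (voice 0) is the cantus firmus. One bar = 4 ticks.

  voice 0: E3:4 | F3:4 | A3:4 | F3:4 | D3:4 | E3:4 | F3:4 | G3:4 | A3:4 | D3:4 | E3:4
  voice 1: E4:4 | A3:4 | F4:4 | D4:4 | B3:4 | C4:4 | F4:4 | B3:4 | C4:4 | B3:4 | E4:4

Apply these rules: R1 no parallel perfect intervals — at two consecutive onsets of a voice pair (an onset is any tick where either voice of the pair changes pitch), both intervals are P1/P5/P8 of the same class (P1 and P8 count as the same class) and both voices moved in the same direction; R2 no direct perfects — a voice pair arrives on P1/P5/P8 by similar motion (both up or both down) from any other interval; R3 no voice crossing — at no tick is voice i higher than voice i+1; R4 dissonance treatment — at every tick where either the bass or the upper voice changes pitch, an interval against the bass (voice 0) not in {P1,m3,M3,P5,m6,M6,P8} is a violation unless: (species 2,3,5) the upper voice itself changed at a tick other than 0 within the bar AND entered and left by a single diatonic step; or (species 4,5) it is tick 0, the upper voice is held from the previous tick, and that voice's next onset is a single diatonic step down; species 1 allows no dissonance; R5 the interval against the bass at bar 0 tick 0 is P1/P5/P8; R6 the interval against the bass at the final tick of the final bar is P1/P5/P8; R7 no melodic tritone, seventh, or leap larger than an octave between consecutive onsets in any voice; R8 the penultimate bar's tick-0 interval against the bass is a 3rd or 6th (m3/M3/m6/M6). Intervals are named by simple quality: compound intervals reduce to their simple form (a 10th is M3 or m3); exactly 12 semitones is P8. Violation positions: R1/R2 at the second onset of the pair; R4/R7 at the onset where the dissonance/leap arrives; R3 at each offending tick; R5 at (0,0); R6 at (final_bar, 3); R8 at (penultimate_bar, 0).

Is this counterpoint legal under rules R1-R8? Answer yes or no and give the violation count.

No (3 violations)

bar 0: v0=E3 v1=E4 (P8)
bar 1: v0=F3 v1=A3 (M3)
bar 2: v0=A3 v1=F4 (m6)
bar 3: v0=F3 v1=D4 (M6)
bar 4: v0=D3 v1=B3 (M6)
bar 5: v0=E3 v1=C4 (m6)
bar 6: v0=F3 v1=F4 (P8)
bar 7: v0=G3 v1=B3 (M3)
bar 8: v0=A3 v1=C4 (m3)
bar 9: v0=D3 v1=B3 (M6)
bar 10: v0=E3 v1=E4 (P8)
  R2 @ bar6.0: E3/C4 m6 -> F3/F4 P8 similar
  R7 @ bar7.0: F4->B3 leap 6st
  R2 @ bar10.0: D3/B3 M6 -> E3/E4 P8 similar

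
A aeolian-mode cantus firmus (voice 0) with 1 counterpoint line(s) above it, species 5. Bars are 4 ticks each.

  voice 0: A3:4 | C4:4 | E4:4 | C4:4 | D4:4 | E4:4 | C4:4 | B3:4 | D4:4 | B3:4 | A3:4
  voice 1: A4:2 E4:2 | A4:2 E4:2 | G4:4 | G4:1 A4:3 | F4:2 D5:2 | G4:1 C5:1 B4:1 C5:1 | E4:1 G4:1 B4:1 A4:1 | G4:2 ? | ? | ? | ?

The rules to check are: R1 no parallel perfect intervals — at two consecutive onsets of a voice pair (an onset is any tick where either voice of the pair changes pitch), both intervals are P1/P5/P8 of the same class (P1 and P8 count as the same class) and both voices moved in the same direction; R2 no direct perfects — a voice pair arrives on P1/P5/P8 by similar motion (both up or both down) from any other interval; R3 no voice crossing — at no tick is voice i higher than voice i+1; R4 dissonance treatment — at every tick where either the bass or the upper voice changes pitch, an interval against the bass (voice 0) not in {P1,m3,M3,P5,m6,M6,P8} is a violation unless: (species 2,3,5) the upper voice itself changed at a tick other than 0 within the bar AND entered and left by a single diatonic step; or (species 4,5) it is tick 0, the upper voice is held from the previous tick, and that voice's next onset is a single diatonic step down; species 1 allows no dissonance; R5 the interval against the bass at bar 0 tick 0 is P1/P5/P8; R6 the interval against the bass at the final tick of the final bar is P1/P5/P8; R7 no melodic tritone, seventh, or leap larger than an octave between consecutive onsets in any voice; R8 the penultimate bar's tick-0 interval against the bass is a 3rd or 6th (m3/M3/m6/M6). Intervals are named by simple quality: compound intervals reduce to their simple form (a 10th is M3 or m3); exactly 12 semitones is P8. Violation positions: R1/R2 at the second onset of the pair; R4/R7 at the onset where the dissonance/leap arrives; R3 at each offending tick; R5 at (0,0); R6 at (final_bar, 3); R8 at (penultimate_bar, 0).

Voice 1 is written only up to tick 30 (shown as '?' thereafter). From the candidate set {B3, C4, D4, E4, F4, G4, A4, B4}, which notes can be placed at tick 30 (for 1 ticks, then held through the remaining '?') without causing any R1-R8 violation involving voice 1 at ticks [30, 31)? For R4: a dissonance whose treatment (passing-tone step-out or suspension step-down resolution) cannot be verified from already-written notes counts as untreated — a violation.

{B3, B4, D4, G4}

B3: legal
C4: violates R4
D4: legal
E4: violates R4
F4: violates R4
G4: legal
A4: violates R4
B4: legal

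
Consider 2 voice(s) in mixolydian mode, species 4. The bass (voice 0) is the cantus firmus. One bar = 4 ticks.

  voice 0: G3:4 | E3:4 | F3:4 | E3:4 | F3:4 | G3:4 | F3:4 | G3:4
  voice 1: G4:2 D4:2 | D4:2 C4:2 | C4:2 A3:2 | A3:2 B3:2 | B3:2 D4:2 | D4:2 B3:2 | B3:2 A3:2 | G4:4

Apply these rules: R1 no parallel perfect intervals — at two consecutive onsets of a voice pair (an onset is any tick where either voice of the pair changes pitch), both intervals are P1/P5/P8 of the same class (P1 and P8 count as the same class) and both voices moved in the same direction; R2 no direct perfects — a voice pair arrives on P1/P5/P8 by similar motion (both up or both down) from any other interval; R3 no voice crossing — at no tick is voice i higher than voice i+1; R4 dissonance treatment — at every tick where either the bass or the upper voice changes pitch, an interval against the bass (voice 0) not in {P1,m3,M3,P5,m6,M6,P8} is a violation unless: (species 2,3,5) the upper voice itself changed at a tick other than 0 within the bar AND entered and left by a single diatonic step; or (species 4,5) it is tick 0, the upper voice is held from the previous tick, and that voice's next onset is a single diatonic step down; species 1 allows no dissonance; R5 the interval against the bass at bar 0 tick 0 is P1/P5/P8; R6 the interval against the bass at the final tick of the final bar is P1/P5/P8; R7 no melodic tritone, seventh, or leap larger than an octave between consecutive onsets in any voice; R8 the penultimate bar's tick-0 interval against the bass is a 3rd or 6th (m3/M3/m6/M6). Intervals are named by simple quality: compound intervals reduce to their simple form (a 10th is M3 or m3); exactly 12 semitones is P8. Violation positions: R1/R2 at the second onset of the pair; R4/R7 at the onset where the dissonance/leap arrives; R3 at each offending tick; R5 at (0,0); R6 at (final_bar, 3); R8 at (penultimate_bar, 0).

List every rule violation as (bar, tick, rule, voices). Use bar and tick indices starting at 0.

(3, 0, R4, (0, 1))
(4, 0, R4, (0, 1))
(6, 0, R8, (0, 1))
(7, 0, R2, (0, 1))
(7, 0, R7, (1,))

bar 0: v0=G3 v1=G4 downbeat P8
bar 1: v0=E3 v1=D4 downbeat m7
bar 2: v0=F3 v1=C4 downbeat P5
bar 3: v0=E3 v1=A3 downbeat P4
bar 4: v0=F3 v1=B3 downbeat TT
bar 5: v0=G3 v1=D4 downbeat P5
bar 6: v0=F3 v1=B3 downbeat TT
bar 7: v0=G3 v1=G4 downbeat P8
  -> R4 @ bar 3 tick 0 v(0, 1): E3/A3 P4 untreated
  -> R4 @ bar 4 tick 0 v(0, 1): F3/B3 TT untreated
  -> R8 @ bar 6 tick 0 v(0, 1): penult TT not 3rd/6th
  -> R2 @ bar 7 tick 0 v(0, 1): F3/A3 M3 -> G3/G4 P8 similar
  -> R7 @ bar 7 tick 0 v(1,): A3->G4 leap 10st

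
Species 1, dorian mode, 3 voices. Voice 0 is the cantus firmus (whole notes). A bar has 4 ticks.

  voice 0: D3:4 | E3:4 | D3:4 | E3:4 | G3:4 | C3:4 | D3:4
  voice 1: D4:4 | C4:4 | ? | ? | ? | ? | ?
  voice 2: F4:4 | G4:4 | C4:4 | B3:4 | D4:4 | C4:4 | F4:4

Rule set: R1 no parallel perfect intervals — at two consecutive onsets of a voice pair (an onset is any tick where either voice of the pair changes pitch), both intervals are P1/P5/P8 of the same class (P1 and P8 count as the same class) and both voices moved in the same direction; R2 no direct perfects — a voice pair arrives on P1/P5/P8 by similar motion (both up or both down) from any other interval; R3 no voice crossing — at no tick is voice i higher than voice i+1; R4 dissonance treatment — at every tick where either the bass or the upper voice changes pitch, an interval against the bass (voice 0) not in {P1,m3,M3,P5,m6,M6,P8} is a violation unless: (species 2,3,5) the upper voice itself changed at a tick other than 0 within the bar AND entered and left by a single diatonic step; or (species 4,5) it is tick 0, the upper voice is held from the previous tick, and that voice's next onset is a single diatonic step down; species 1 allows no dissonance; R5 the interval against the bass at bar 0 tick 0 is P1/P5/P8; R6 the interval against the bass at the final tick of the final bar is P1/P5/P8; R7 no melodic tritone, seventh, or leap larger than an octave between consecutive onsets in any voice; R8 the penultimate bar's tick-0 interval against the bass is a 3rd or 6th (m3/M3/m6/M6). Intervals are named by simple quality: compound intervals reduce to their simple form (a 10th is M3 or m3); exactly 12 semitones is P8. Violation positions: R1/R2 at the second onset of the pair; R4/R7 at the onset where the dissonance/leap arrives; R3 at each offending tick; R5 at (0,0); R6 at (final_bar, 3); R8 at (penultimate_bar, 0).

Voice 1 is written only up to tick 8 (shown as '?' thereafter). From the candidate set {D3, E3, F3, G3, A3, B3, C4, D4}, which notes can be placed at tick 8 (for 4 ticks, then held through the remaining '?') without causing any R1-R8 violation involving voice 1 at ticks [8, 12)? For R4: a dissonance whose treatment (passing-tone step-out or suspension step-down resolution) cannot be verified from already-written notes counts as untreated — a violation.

D3: violates R2,R7
E3: violates R4
F3: violates R1
G3: violates R4
A3: violates R2
B3: legal
C4: violates R4
D4: violates R3

{B3}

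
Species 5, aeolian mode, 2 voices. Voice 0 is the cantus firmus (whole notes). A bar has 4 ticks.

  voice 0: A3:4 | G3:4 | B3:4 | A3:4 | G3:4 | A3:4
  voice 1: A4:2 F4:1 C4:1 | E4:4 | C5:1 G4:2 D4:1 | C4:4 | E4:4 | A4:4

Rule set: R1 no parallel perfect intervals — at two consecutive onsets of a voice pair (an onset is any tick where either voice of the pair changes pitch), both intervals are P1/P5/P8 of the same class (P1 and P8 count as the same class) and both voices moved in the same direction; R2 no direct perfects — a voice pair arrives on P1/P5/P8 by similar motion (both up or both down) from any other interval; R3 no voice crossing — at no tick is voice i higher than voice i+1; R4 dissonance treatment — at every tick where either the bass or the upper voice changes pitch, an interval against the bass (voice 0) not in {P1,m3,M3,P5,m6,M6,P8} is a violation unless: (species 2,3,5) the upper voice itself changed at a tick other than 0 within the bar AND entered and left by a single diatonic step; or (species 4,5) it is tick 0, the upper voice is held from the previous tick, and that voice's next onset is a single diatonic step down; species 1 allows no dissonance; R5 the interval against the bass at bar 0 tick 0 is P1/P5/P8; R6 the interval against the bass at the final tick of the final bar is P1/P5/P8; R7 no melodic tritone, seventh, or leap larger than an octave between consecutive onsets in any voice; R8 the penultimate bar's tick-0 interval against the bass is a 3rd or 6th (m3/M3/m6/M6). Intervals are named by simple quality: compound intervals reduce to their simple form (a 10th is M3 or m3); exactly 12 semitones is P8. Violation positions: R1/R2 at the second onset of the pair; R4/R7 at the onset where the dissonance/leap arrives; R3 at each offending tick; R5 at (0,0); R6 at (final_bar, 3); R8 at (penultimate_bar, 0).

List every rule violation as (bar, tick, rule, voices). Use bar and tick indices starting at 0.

(2, 0, R4, (0, 1))
(5, 0, R2, (0, 1))

bar 0: v0=A3 v1=A4 downbeat P8
bar 1: v0=G3 v1=E4 downbeat M6
bar 2: v0=B3 v1=C5 downbeat m2
bar 3: v0=A3 v1=C4 downbeat m3
bar 4: v0=G3 v1=E4 downbeat M6
bar 5: v0=A3 v1=A4 downbeat P8
  -> R4 @ bar 2 tick 0 v(0, 1): B3/C5 m2 untreated
  -> R2 @ bar 5 tick 0 v(0, 1): G3/E4 M6 -> A3/A4 P8 similar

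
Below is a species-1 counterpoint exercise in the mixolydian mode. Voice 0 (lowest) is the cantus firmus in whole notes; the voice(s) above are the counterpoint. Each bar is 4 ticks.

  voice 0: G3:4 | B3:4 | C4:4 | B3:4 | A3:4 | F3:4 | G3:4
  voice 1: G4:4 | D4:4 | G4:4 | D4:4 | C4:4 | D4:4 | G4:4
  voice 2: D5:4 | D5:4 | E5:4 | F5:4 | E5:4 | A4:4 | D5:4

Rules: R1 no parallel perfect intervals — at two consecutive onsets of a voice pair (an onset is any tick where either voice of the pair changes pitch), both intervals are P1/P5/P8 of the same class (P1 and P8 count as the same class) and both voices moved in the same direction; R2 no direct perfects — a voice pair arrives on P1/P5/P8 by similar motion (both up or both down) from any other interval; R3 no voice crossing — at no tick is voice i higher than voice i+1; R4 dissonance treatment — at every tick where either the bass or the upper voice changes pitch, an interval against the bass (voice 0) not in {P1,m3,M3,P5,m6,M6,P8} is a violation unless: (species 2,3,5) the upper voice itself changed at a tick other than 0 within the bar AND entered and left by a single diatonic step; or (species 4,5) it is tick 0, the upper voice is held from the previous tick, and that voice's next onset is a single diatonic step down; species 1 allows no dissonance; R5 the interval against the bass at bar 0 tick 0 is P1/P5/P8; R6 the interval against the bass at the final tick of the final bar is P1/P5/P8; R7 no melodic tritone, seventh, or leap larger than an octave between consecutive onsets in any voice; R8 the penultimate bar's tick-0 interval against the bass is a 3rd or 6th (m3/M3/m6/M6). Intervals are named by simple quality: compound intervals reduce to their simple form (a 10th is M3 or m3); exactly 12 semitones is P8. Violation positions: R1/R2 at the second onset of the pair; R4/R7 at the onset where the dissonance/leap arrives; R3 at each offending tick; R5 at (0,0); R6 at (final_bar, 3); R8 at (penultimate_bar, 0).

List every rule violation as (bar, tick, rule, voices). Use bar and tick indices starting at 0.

bar 0: v0=G3 v1=G4 v2=D5 downbeat P5
bar 1: v0=B3 v1=D4 v2=D5 downbeat m3
bar 2: v0=C4 v1=G4 v2=E5 downbeat M3
bar 3: v0=B3 v1=D4 v2=F5 downbeat TT
bar 4: v0=A3 v1=C4 v2=E5 downbeat P5
bar 5: v0=F3 v1=D4 v2=A4 downbeat M3
bar 6: v0=G3 v1=G4 v2=D5 downbeat P5
  -> R2 @ bar 2 tick 0 v(0, 1): B3/D4 m3 -> C4/G4 P5 similar
  -> R4 @ bar 3 tick 0 v(0, 2): B3/F5 TT untreated
  -> R2 @ bar 4 tick 0 v(0, 2): B3/F5 TT -> A3/E5 P5 similar
  -> R1 @ bar 6 tick 0 v(1, 2): D4/A4 P5 -> G4/D5 P5 similar
  -> R2 @ bar 6 tick 0 v(0, 1): F3/D4 M6 -> G3/G4 P8 similar
  -> R2 @ bar 6 tick 0 v(0, 2): F3/A4 M3 -> G3/D5 P5 similar

(2, 0, R2, (0, 1))
(3, 0, R4, (0, 2))
(4, 0, R2, (0, 2))
(6, 0, R1, (1, 2))
(6, 0, R2, (0, 1))
(6, 0, R2, (0, 2))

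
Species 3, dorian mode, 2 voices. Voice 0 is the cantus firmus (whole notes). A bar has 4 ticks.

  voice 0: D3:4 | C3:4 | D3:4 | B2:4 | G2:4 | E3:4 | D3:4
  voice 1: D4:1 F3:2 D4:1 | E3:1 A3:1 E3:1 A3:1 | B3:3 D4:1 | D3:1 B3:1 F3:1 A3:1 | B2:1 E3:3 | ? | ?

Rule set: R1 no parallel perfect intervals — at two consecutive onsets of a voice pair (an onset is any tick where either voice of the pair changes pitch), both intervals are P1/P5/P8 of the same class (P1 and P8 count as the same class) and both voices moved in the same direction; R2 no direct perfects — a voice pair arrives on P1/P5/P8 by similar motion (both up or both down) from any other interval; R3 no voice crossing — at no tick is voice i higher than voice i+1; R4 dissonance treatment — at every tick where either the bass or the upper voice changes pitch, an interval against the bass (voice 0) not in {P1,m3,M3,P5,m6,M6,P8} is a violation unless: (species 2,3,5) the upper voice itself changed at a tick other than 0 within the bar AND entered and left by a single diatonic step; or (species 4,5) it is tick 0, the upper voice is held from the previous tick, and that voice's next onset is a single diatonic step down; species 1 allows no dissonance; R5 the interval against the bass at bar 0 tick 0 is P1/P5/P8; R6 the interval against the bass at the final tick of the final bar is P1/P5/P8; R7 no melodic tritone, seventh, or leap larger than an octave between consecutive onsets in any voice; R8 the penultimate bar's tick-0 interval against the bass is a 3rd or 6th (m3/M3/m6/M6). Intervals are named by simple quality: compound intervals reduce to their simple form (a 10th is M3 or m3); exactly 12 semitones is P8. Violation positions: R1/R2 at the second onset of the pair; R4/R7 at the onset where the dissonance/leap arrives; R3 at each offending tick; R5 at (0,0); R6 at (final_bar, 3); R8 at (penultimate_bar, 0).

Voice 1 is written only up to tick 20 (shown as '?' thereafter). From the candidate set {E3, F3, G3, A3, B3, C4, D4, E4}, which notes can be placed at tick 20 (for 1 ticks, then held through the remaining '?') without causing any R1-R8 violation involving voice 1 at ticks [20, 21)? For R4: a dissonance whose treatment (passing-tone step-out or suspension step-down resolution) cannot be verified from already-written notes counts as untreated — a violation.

{C4, G3}

E3: violates R8
F3: violates R4,R8
G3: legal
A3: violates R4,R8
B3: violates R2,R8
C4: legal
D4: violates R4,R7,R8
E4: violates R2,R8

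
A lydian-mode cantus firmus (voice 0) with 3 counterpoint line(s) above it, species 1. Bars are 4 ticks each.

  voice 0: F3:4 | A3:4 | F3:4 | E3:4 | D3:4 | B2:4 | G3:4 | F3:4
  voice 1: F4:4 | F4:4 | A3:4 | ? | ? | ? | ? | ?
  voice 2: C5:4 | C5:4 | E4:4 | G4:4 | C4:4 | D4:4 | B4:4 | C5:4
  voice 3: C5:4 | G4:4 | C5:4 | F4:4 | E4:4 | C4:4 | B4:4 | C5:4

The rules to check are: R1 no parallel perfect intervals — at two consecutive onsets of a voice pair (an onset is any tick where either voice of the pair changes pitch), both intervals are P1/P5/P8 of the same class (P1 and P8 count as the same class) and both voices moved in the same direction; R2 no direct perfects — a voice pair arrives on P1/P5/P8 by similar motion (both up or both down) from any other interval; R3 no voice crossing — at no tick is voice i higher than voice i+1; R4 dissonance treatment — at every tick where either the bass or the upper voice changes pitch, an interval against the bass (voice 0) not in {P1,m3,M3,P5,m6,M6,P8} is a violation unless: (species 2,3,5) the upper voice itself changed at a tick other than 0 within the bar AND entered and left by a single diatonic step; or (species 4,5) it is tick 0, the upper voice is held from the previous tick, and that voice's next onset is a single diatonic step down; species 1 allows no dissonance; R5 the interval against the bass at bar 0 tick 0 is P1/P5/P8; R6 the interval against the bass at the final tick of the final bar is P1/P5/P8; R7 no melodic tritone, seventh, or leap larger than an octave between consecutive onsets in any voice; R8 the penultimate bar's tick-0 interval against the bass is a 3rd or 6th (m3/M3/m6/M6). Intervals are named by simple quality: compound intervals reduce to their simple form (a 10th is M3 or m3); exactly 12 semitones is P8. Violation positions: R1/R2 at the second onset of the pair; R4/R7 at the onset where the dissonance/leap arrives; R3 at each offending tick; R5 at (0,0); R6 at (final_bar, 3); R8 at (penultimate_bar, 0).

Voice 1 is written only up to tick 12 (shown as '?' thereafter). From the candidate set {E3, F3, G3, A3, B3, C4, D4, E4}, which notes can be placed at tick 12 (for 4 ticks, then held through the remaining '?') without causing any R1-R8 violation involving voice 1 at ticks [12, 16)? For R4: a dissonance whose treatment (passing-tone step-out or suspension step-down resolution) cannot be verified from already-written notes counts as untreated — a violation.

E3: violates R2
F3: violates R2,R4
G3: legal
A3: violates R4
B3: legal
C4: violates R1
D4: violates R4
E4: legal

{B3, E4, G3}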